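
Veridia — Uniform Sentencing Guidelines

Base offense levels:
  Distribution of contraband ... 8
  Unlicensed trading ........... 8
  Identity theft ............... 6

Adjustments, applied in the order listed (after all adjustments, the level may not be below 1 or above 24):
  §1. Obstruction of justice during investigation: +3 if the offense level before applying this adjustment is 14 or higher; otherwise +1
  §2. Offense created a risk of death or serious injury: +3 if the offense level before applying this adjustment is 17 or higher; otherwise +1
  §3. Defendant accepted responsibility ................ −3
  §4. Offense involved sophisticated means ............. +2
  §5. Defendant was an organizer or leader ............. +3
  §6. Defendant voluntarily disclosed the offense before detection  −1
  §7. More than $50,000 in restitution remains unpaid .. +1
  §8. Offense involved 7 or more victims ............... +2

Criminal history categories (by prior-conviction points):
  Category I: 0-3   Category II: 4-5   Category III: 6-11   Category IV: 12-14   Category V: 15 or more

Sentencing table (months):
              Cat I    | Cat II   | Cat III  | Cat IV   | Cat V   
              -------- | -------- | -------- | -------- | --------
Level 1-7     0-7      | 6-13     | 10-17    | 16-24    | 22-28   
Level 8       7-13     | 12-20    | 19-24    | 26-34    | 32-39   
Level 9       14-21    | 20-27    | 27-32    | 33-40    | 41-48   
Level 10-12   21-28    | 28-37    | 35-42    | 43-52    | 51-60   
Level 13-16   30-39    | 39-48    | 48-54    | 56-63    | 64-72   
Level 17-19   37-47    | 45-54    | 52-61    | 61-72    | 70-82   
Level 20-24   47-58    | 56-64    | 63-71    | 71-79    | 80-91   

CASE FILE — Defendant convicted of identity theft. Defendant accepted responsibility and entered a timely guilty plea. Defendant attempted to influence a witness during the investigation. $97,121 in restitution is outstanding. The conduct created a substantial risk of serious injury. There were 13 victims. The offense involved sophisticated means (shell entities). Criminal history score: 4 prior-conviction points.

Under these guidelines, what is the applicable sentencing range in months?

Base offense level for identity theft: 6.
§1 applies (level before this adjustment is 6 < 14, so +1): 6 + 1 = 7.
§2 applies (level before this adjustment is 7 < 17, so +1): 7 + 1 = 8.
§3 applies: 8 − 3 = 5.
§4 applies: 5 + 2 = 7.
§6 does not apply.
§7 applies: 7 + 1 = 8.
§8 applies: 8 + 2 = 10.
Final offense level: 10.
Criminal history: 4 prior points → Category II (4-5).
Level 10 falls in the 10-12 band.
Grid: Level 10-12 × Category II = 28-37 months.

28-37 months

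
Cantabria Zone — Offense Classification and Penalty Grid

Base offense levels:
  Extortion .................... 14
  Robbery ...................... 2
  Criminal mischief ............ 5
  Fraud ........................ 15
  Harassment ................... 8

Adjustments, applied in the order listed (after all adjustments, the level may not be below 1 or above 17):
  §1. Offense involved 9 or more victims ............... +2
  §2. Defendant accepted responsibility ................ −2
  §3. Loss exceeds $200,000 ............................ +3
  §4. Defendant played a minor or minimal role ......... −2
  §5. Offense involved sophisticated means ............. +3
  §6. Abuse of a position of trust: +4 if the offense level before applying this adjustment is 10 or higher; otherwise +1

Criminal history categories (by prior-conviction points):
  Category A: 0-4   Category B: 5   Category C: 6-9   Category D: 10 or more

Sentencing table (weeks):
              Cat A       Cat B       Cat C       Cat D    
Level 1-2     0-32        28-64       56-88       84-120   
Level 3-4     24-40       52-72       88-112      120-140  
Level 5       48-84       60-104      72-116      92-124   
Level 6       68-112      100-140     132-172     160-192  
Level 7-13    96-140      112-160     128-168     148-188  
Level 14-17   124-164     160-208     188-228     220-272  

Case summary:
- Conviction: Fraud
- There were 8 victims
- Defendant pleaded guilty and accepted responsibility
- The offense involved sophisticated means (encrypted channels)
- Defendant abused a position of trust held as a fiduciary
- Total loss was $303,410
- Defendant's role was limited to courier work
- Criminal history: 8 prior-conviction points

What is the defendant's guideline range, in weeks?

Base offense level for fraud: 15.
§1 does not apply.
§2 applies: 15 − 2 = 13.
§3 applies: 13 + 3 = 16.
§4 applies: 16 − 2 = 14.
§5 applies: 14 + 3 = 17.
§6 applies (level before this adjustment is 17 ≥ 10, so +4): 17 + 4 = 21.
Level 21 exceeds the maximum of 17; capped at 17.
Final offense level: 17.
Criminal history: 8 prior points → Category C (6-9).
Level 17 falls in the 14-17 band.
Grid: Level 14-17 × Category C = 188-228 weeks.

188-228 weeks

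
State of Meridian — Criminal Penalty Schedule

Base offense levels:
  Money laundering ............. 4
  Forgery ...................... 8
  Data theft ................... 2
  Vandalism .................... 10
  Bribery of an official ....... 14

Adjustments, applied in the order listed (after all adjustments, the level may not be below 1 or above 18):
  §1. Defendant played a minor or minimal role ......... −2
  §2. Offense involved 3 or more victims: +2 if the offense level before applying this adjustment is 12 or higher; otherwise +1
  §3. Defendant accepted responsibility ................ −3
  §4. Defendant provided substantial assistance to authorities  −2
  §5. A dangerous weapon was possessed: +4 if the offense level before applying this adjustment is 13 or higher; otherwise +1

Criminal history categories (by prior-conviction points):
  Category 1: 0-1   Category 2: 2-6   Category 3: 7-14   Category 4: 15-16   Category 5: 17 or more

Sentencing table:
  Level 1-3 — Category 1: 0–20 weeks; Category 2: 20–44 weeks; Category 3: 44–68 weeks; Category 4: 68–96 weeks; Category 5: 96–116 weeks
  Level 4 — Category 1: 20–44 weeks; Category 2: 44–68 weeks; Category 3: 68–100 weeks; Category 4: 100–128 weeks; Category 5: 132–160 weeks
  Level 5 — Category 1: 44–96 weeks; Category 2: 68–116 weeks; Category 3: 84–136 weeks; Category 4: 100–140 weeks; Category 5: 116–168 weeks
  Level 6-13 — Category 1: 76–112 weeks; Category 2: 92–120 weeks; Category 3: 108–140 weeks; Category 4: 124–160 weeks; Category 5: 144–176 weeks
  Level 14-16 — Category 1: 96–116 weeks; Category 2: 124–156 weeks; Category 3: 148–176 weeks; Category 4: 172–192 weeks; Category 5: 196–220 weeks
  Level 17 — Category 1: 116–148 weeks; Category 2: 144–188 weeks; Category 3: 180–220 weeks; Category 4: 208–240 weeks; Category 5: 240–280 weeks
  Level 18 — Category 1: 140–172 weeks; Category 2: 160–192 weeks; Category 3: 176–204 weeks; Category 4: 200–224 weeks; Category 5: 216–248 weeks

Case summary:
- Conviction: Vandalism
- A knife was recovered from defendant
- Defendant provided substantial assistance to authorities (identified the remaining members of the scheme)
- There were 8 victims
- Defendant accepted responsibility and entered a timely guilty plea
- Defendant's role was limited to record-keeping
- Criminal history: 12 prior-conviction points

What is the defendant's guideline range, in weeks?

Base offense level for vandalism: 10.
§1 applies: 10 − 2 = 8.
§2 applies (level before this adjustment is 8 < 12, so +1): 8 + 1 = 9.
§3 applies: 9 − 3 = 6.
§4 applies: 6 − 2 = 4.
§5 applies (level before this adjustment is 4 < 13, so +1): 4 + 1 = 5.
Final offense level: 5.
Criminal history: 12 prior points → Category 3 (7-14).
Level 5 falls in the 5 band.
Grid: Level 5 × Category 3 = 84-136 weeks.

84-136 weeks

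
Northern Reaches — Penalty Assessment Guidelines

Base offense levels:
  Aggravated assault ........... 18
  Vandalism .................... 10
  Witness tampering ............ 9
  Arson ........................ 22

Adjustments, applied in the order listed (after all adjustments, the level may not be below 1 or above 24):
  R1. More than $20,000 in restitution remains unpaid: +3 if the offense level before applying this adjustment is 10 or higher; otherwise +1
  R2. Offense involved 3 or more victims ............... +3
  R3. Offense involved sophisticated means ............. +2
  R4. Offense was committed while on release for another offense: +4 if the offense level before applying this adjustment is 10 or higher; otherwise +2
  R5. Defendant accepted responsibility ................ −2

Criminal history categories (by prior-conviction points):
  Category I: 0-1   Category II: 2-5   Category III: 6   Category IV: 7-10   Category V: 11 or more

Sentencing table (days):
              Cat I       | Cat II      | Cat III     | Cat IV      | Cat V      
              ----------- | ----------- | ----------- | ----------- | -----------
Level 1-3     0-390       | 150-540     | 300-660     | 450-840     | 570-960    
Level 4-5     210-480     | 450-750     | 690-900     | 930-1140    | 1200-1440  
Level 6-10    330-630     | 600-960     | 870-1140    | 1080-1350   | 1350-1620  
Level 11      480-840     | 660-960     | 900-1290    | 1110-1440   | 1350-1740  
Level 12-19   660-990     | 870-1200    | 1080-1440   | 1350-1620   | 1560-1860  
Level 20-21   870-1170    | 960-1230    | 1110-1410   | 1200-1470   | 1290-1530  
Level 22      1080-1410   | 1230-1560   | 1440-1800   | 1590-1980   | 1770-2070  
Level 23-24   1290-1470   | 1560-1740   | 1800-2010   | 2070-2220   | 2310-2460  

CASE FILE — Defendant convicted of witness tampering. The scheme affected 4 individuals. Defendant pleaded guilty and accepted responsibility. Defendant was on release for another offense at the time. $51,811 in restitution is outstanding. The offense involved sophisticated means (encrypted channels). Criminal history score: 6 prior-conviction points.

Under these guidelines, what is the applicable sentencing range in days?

Base offense level for witness tampering: 9.
R1 applies (level before this adjustment is 9 < 10, so +1): 9 + 1 = 10.
R2 applies: 10 + 3 = 13.
R3 applies: 13 + 2 = 15.
R4 applies (level before this adjustment is 15 ≥ 10, so +4): 15 + 4 = 19.
R5 applies: 19 − 2 = 17.
Final offense level: 17.
Criminal history: 6 prior points → Category III (6).
Level 17 falls in the 12-19 band.
Grid: Level 12-19 × Category III = 1080-1440 days.

1080-1440 days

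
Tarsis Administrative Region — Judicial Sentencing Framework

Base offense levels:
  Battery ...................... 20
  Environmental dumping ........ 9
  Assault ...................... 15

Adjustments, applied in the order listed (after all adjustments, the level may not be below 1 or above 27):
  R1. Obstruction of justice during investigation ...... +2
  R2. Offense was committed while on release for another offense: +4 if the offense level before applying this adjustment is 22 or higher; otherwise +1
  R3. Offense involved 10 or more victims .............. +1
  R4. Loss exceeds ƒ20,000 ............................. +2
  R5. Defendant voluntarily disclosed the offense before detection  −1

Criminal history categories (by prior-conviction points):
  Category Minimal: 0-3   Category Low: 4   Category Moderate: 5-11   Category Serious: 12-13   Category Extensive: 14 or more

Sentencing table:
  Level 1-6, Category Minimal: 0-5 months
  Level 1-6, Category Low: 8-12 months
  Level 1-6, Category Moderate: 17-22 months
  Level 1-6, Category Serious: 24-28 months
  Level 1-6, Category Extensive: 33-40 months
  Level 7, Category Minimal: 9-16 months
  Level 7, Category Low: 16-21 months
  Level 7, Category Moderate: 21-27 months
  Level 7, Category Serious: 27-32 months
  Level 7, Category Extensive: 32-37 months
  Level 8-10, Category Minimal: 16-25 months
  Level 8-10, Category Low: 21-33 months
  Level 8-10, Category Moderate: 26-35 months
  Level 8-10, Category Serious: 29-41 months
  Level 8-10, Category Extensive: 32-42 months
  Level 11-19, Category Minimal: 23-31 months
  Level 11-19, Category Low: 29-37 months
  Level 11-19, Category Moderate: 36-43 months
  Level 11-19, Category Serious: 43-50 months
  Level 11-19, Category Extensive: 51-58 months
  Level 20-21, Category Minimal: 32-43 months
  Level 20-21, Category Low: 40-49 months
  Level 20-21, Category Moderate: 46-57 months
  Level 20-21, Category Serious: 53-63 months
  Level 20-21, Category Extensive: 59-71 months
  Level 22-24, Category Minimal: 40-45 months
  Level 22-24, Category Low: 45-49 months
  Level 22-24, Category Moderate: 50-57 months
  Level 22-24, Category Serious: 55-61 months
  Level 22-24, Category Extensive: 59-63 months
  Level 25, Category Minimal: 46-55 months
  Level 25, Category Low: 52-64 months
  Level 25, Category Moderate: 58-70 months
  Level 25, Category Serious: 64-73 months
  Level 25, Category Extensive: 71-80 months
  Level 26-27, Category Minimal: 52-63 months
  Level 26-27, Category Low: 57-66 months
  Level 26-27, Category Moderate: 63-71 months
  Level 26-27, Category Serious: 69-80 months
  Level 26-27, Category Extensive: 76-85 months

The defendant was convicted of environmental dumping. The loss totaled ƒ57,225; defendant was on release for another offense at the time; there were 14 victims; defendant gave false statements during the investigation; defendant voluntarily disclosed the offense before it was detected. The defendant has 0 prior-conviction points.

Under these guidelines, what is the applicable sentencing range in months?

Base offense level for environmental dumping: 9.
R1 applies: 9 + 2 = 11.
R2 applies (level before this adjustment is 11 < 22, so +1): 11 + 1 = 12.
R3 applies: 12 + 1 = 13.
R4 applies: 13 + 2 = 15.
R5 applies: 15 − 1 = 14.
Final offense level: 14.
Criminal history: 0 prior points → Category Minimal (0-3).
Level 14 falls in the 11-19 band.
Grid: Level 11-19 × Category Minimal = 23-31 months.

23-31 months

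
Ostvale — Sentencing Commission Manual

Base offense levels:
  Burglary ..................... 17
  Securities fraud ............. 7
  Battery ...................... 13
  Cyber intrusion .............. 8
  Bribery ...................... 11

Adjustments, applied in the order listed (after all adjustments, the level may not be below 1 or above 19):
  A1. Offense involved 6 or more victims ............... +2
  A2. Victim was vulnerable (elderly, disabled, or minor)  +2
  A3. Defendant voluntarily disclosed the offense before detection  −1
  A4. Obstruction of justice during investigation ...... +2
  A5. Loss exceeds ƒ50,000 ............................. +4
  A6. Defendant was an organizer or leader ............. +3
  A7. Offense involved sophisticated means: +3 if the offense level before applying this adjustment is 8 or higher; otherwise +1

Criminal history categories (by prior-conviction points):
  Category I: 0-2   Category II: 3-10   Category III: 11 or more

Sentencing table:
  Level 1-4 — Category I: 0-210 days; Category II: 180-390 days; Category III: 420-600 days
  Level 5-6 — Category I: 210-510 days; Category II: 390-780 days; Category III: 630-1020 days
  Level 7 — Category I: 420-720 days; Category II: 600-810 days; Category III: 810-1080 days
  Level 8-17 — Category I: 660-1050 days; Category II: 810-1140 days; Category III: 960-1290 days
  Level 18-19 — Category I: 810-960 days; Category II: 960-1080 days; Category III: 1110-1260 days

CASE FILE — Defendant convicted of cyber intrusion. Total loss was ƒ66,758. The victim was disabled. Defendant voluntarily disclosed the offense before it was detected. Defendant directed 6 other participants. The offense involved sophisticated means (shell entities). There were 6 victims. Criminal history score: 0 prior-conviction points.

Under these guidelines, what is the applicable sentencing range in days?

810-960 days

Base offense level for cyber intrusion: 8.
A1 applies: 8 + 2 = 10.
A2 applies: 10 + 2 = 12.
A3 applies: 12 − 1 = 11.
A4 does not apply.
A5 applies: 11 + 4 = 15.
A6 applies: 15 + 3 = 18.
A7 applies (level before this adjustment is 18 ≥ 8, so +3): 18 + 3 = 21.
Level 21 exceeds the maximum of 19; capped at 19.
Final offense level: 19.
Criminal history: 0 prior points → Category I (0-2).
Level 19 falls in the 18-19 band.
Grid: Level 18-19 × Category I = 810-960 days.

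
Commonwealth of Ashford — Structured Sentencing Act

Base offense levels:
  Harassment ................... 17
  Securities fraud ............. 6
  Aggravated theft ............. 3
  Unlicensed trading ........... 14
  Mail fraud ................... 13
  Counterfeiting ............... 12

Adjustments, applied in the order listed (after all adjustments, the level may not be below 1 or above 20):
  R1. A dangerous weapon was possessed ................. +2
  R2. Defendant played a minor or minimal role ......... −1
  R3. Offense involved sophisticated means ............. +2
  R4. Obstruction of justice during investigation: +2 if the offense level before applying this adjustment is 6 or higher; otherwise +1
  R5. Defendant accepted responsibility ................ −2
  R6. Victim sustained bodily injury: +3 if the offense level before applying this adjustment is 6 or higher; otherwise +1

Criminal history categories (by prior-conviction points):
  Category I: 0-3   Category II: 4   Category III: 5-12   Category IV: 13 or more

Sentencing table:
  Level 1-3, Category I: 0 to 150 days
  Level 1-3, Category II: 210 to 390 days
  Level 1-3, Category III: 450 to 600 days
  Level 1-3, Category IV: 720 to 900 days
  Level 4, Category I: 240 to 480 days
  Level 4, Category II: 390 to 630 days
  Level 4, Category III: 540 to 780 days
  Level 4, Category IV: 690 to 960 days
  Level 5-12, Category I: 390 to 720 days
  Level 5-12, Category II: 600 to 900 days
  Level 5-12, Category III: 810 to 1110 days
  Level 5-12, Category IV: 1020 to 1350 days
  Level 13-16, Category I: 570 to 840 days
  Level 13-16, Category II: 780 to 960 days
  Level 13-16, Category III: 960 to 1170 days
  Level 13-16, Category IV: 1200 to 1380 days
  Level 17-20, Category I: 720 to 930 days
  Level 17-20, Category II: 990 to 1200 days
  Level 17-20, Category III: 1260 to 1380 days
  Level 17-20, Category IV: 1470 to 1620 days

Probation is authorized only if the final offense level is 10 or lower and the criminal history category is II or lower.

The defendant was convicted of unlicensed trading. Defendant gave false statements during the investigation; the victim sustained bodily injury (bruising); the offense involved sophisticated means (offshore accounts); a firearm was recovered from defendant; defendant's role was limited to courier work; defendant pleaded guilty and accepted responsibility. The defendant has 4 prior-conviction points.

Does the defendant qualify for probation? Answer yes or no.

Base offense level for unlicensed trading: 14.
R1 applies: 14 + 2 = 16.
R2 applies: 16 − 1 = 15.
R3 applies: 15 + 2 = 17.
R4 applies (level before this adjustment is 17 ≥ 6, so +2): 17 + 2 = 19.
R5 applies: 19 − 2 = 17.
R6 applies (level before this adjustment is 17 ≥ 6, so +3): 17 + 3 = 20.
Final offense level: 20.
Criminal history: 4 prior points → Category II (4).
Level 20 falls in the 17-20 band.
Grid: Level 17-20 × Category II = 990-1200 days.
Probation check: level 20 > 10 and category II ≤ II → not eligible.

No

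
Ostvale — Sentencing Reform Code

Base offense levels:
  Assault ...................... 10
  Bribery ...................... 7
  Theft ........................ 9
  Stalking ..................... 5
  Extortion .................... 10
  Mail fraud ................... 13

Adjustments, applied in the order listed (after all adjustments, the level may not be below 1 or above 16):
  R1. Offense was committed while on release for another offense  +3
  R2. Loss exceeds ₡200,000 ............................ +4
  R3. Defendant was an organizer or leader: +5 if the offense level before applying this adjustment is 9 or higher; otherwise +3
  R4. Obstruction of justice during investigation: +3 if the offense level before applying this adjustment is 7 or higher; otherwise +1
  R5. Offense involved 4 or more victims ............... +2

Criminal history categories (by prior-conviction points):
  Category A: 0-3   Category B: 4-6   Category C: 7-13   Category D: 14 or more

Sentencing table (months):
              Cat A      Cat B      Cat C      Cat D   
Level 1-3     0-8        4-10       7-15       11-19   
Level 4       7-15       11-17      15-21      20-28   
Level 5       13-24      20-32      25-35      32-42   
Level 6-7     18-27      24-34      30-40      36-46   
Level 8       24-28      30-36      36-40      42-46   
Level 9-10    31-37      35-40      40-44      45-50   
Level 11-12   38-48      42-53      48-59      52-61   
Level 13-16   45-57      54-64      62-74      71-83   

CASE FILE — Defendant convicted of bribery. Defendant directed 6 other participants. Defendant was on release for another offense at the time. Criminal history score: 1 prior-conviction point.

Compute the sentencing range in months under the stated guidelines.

Base offense level for bribery: 7.
R1 applies: 7 + 3 = 10.
R3 applies (level before this adjustment is 10 ≥ 9, so +5): 10 + 5 = 15.
R4 does not apply.
R5 does not apply.
Final offense level: 15.
Criminal history: 1 prior point → Category A (0-3).
Level 15 falls in the 13-16 band.
Grid: Level 13-16 × Category A = 45-57 months.

45-57 months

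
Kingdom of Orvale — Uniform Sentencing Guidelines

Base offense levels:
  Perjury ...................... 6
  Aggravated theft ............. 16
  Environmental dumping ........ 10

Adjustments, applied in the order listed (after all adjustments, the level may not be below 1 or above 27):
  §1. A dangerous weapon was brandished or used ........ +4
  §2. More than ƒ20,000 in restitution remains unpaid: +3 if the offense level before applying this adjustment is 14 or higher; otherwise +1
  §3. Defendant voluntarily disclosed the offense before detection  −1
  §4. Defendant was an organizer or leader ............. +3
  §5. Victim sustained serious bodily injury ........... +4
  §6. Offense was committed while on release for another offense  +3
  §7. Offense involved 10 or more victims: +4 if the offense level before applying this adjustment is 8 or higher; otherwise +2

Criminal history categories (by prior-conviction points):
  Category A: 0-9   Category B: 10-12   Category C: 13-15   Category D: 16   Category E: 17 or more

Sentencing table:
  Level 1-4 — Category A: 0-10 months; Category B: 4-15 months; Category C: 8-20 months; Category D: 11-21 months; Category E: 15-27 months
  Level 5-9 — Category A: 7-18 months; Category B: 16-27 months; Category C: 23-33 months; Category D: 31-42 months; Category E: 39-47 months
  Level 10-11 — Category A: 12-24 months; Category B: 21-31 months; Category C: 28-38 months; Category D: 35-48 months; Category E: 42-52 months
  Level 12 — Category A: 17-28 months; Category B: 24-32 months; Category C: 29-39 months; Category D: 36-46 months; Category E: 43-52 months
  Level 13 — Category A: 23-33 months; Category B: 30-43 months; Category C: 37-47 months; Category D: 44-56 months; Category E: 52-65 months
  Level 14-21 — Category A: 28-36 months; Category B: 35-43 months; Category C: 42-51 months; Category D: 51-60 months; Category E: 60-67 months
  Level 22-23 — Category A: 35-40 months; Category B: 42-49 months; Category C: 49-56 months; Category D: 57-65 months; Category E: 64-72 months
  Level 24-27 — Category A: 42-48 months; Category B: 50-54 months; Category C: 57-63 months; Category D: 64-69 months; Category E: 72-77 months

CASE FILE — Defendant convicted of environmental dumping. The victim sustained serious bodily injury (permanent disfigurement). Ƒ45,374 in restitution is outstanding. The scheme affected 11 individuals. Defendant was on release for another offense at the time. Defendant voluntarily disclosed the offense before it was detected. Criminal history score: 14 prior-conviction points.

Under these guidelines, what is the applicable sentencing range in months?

Base offense level for environmental dumping: 10.
§1 does not apply.
§2 applies (level before this adjustment is 10 < 14, so +1): 10 + 1 = 11.
§3 applies: 11 − 1 = 10.
§5 applies: 10 + 4 = 14.
§6 applies: 14 + 3 = 17.
§7 applies (level before this adjustment is 17 ≥ 8, so +4): 17 + 4 = 21.
Final offense level: 21.
Criminal history: 14 prior points → Category C (13-15).
Level 21 falls in the 14-21 band.
Grid: Level 14-21 × Category C = 42-51 months.

42-51 months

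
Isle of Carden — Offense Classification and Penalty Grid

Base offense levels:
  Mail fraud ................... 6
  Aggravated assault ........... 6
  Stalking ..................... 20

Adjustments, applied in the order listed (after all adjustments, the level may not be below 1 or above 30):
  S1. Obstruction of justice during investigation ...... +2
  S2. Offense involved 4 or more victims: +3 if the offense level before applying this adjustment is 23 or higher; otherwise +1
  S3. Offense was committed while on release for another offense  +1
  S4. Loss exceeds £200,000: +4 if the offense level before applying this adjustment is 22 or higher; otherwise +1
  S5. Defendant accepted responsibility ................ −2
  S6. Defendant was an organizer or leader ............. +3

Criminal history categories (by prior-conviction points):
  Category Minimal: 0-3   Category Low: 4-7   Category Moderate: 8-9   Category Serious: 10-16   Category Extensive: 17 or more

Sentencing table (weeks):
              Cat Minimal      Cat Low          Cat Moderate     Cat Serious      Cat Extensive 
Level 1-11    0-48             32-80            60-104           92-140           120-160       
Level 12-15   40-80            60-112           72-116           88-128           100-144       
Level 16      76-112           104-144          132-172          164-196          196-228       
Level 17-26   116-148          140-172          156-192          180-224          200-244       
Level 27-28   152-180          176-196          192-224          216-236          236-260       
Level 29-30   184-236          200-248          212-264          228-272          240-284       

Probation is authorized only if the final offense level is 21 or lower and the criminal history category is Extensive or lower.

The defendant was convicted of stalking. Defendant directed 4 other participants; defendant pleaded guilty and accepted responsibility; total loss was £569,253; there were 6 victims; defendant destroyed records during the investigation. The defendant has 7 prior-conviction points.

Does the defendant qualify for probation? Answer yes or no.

No

Base offense level for stalking: 20.
S1 applies: 20 + 2 = 22.
S2 applies (level before this adjustment is 22 < 23, so +1): 22 + 1 = 23.
S3 does not apply.
S4 applies (level before this adjustment is 23 ≥ 22, so +4): 23 + 4 = 27.
S5 applies: 27 − 2 = 25.
S6 applies: 25 + 3 = 28.
Final offense level: 28.
Criminal history: 7 prior points → Category Low (4-7).
Level 28 falls in the 27-28 band.
Grid: Level 27-28 × Category Low = 176-196 weeks.
Probation check: level 28 > 21 and category Low ≤ Extensive → not eligible.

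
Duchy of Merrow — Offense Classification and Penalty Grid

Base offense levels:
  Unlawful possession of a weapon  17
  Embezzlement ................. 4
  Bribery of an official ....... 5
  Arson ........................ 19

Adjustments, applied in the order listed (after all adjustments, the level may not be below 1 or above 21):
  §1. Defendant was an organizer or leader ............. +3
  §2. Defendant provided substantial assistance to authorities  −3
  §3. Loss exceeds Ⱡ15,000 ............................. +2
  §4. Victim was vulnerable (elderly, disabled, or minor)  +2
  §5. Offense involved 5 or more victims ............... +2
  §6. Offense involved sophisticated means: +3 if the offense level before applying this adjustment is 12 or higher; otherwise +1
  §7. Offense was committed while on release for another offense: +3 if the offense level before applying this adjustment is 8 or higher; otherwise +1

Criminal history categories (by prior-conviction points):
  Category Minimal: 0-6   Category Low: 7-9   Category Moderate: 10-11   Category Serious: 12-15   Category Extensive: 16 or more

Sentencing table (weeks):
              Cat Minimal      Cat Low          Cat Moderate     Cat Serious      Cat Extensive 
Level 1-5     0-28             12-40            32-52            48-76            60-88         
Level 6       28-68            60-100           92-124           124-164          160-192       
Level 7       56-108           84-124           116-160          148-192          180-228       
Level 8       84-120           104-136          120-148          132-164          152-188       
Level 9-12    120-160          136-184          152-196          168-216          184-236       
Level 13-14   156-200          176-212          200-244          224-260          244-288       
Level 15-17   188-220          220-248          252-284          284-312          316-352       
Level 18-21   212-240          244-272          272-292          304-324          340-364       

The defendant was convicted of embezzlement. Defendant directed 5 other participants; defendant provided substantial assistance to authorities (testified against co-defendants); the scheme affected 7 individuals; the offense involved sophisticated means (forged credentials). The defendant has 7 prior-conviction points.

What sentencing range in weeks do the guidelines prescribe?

84-124 weeks

Base offense level for embezzlement: 4.
§1 applies: 4 + 3 = 7.
§2 applies: 7 − 3 = 4.
§4 does not apply.
§5 applies: 4 + 2 = 6.
§6 applies (level before this adjustment is 6 < 12, so +1): 6 + 1 = 7.
§7 does not apply.
Final offense level: 7.
Criminal history: 7 prior points → Category Low (7-9).
Level 7 falls in the 7 band.
Grid: Level 7 × Category Low = 84-124 weeks.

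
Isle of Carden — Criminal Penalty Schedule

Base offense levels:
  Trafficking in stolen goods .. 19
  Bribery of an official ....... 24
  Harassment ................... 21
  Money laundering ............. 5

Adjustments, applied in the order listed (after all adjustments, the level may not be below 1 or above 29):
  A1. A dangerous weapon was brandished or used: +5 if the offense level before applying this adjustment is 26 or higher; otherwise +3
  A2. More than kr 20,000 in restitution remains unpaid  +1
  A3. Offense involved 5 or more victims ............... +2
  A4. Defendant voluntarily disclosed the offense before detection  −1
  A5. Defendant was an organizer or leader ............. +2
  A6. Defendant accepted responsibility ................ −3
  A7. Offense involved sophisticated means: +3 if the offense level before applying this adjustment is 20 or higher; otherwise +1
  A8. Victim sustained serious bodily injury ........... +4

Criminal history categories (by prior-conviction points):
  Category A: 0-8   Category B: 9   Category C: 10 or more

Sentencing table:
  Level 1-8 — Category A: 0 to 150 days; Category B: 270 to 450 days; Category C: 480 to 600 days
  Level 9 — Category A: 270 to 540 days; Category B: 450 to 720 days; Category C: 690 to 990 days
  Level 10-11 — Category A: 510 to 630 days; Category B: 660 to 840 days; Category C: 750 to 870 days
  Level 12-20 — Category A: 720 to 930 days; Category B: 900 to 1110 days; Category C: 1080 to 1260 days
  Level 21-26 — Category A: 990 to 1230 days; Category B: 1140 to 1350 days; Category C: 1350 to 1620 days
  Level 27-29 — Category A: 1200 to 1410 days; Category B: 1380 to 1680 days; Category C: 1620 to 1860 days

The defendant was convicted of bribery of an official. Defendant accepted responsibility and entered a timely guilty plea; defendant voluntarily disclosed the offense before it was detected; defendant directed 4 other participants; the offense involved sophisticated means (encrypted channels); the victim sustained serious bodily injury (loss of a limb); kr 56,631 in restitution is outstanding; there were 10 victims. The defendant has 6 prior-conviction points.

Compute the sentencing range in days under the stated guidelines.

Base offense level for bribery of an official: 24.
A1 does not apply.
A2 applies: 24 + 1 = 25.
A3 applies: 25 + 2 = 27.
A4 applies: 27 − 1 = 26.
A5 applies: 26 + 2 = 28.
A6 applies: 28 − 3 = 25.
A7 applies (level before this adjustment is 25 ≥ 20, so +3): 25 + 3 = 28.
A8 applies: 28 + 4 = 32.
Level 32 exceeds the maximum of 29; capped at 29.
Final offense level: 29.
Criminal history: 6 prior points → Category A (0-8).
Level 29 falls in the 27-29 band.
Grid: Level 27-29 × Category A = 1200-1410 days.

1200-1410 days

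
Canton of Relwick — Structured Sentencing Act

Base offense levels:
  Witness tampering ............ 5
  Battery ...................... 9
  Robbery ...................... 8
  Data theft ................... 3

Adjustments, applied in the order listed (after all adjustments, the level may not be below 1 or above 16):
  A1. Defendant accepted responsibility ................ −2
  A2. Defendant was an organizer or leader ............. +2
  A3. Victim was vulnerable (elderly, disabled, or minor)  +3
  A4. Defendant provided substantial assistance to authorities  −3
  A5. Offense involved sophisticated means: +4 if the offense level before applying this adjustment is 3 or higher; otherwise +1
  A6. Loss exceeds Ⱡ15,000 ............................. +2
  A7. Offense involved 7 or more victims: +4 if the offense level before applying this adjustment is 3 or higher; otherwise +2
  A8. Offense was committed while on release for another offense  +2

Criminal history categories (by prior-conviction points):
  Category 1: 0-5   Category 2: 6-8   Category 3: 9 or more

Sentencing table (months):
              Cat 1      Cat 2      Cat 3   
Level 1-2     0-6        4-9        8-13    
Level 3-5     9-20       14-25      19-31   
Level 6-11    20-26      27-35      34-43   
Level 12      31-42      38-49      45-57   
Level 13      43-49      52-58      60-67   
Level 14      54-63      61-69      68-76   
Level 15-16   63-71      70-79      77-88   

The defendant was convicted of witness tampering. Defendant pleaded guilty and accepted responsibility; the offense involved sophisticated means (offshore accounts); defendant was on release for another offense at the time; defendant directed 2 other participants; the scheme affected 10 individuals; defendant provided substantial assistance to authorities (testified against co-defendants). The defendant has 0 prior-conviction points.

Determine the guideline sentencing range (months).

Base offense level for witness tampering: 5.
A1 applies: 5 − 2 = 3.
A2 applies: 3 + 2 = 5.
A4 applies: 5 − 3 = 2.
A5 applies (level before this adjustment is 2 < 3, so +1): 2 + 1 = 3.
A6 does not apply.
A7 applies (level before this adjustment is 3 ≥ 3, so +4): 3 + 4 = 7.
A8 applies: 7 + 2 = 9.
Final offense level: 9.
Criminal history: 0 prior points → Category 1 (0-5).
Level 9 falls in the 6-11 band.
Grid: Level 6-11 × Category 1 = 20-26 months.

20-26 months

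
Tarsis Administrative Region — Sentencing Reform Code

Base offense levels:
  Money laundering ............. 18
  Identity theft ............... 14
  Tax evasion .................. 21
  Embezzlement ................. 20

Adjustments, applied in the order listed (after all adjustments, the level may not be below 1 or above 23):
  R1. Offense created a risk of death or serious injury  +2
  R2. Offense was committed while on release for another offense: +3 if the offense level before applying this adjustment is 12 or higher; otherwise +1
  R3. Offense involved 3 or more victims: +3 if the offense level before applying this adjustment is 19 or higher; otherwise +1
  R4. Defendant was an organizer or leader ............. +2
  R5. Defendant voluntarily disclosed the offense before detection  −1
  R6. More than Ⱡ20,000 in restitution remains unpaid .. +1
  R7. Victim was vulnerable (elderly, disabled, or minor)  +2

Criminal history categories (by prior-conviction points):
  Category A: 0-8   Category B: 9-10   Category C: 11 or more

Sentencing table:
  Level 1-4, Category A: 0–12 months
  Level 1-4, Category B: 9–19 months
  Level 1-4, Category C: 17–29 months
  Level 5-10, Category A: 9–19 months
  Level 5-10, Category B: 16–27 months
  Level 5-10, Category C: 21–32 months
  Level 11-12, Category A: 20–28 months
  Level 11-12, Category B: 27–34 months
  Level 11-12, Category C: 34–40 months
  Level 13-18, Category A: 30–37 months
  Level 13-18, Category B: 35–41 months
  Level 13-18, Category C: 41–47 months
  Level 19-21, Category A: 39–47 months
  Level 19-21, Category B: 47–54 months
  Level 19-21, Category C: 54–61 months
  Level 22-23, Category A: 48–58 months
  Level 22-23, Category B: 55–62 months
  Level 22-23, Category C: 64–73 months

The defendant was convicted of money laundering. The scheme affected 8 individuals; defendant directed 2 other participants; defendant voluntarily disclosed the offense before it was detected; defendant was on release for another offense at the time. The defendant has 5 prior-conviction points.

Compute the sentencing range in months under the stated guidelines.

Base offense level for money laundering: 18.
R2 applies (level before this adjustment is 18 ≥ 12, so +3): 18 + 3 = 21.
R3 applies (level before this adjustment is 21 ≥ 19, so +3): 21 + 3 = 24.
R4 applies: 24 + 2 = 26.
R5 applies: 26 − 1 = 25.
Level 25 exceeds the maximum of 23; capped at 23.
Final offense level: 23.
Criminal history: 5 prior points → Category A (0-8).
Level 23 falls in the 22-23 band.
Grid: Level 22-23 × Category A = 48-58 months.

48-58 months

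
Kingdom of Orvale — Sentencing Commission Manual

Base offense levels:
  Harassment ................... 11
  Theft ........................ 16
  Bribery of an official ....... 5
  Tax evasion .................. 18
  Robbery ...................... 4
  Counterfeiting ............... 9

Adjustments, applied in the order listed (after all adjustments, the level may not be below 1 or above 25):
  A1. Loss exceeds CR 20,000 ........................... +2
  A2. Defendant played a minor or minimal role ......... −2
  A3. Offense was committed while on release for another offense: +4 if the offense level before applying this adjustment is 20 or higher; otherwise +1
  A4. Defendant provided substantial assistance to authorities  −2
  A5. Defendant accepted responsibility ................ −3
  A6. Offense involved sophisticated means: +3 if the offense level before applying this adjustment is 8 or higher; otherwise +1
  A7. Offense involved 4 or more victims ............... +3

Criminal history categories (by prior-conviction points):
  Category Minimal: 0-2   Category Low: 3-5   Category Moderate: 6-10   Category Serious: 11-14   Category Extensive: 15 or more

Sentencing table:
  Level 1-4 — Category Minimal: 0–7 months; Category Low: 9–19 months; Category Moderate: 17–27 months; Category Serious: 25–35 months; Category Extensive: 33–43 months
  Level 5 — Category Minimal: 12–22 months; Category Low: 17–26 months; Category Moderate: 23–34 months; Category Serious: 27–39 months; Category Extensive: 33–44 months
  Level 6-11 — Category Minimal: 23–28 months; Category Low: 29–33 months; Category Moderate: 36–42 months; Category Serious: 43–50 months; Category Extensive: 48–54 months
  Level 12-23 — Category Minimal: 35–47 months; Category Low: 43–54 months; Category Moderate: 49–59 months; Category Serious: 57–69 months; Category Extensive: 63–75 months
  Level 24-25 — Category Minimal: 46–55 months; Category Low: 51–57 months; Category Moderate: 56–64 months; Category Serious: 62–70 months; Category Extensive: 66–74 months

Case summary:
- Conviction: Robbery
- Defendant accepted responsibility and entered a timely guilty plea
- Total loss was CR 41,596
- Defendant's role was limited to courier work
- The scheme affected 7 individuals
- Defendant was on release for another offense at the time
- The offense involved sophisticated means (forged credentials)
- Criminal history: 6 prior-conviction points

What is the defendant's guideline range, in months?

Base offense level for robbery: 4.
A1 applies: 4 + 2 = 6.
A2 applies: 6 − 2 = 4.
A3 applies (level before this adjustment is 4 < 20, so +1): 4 + 1 = 5.
A4 does not apply.
A5 applies: 5 − 3 = 2.
A6 applies (level before this adjustment is 2 < 8, so +1): 2 + 1 = 3.
A7 applies: 3 + 3 = 6.
Final offense level: 6.
Criminal history: 6 prior points → Category Moderate (6-10).
Level 6 falls in the 6-11 band.
Grid: Level 6-11 × Category Moderate = 36-42 months.

36-42 months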